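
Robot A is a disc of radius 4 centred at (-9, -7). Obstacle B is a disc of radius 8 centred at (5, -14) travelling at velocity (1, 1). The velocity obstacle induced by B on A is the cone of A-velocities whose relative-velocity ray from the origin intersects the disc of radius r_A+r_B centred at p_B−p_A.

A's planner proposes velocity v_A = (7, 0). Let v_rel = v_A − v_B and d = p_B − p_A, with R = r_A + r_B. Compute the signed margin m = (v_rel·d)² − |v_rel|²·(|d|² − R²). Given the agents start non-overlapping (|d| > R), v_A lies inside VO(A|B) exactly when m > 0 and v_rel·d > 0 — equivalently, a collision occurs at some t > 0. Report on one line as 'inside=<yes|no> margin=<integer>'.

d = (14, -7),  |d|² = 245;  R = 4+8 = 12,  c = 245−12² = 101
v_rel = (6, -1),  |v_rel|² = 37;  v_rel·d = (6)·(14) + (-1)·(-7) = 91
37·t² − 182·t + 101 = 0  ⇒  m = 91² − 37·101 = 4544
m = 4544 > 0,  v_rel·d = 91 > 0  ⇒  inside

inside=yes margin=4544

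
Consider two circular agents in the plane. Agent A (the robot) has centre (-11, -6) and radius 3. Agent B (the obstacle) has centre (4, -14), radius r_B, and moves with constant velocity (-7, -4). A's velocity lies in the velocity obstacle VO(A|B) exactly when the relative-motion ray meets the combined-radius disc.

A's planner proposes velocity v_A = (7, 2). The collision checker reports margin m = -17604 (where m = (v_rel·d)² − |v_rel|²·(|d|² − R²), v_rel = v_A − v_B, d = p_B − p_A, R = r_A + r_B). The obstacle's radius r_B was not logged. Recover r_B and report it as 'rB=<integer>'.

m = -17604
d = (15, -8);  v_rel = (14, 6),  |v_rel|² = 232
v_rel×d = (14)·(-8) − (6)·(15) = -202
since m = R²·232 − (-202)²:  R² = (40804 + -17604) / 232 = 100
R = √100 = 10  ⇒  r_B = 10 − 3 = 7

rB=7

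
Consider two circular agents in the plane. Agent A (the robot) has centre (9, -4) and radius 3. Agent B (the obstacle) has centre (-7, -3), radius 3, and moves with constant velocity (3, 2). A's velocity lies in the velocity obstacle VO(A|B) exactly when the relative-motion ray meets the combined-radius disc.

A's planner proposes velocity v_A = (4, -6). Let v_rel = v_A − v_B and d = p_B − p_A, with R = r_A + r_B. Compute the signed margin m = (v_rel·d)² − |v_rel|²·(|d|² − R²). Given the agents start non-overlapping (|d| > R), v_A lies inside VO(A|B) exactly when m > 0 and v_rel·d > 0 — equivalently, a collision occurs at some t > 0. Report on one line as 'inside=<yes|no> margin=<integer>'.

d = (-16, 1),  |d|² = 257;  R = 3+3 = 6,  c = 257−6² = 221
v_rel = (1, -8),  |v_rel|² = 65;  v_rel·d = (1)·(-16) + (-8)·(1) = -24
65·t² + 48·t + 221 = 0  ⇒  m = (-24)² − 65·221 = -13789
m = -13789 < 0,  v_rel·d = -24 < 0  ⇒  outside

inside=no margin=-13789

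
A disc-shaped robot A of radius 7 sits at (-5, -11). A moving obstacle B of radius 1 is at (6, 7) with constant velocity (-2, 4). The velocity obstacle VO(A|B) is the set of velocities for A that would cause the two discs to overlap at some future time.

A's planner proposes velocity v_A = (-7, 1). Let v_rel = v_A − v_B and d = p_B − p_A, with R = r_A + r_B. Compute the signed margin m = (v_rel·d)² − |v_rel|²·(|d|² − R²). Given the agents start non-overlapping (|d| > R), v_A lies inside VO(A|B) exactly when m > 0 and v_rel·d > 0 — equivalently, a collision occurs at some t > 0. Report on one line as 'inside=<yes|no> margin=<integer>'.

d = (11, 18),  |d|² = 445;  R = 7+1 = 8,  c = 445−8² = 381
v_rel = (-5, -3),  |v_rel|² = 34;  v_rel·d = (-5)·(11) + (-3)·(18) = -109
34·t² + 218·t + 381 = 0  ⇒  m = (-109)² − 34·381 = -1073
m = -1073 < 0,  v_rel·d = -109 < 0  ⇒  outside

inside=no margin=-1073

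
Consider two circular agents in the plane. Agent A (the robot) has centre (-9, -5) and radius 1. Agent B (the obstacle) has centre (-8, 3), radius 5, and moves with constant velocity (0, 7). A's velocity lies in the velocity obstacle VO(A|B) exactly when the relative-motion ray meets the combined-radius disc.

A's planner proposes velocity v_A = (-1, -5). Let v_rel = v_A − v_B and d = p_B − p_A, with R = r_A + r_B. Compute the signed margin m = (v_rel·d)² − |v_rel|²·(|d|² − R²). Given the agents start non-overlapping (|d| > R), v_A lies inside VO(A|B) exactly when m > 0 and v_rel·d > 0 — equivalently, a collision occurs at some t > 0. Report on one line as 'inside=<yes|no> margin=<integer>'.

d = (1, 8),  |d|² = 65;  R = 1+5 = 6,  c = 65−6² = 29
v_rel = (-1, -12),  |v_rel|² = 145;  v_rel·d = (-1)·(1) + (-12)·(8) = -97
145·t² + 194·t + 29 = 0  ⇒  m = (-97)² − 145·29 = 5204
m = 5204 > 0,  v_rel·d = -97 < 0  ⇒  outside

inside=no margin=5204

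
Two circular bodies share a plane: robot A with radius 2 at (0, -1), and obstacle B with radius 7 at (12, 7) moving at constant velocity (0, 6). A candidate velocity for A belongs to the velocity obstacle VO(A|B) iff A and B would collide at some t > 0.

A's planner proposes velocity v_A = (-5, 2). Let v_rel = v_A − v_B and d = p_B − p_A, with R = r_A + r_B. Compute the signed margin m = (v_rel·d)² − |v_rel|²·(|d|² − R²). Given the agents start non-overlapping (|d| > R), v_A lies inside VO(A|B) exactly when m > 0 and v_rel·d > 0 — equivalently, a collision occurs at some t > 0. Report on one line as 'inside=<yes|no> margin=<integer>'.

d = (12, 8),  |d|² = 208;  R = 2+7 = 9,  c = 208−9² = 127
v_rel = (-5, -4),  |v_rel|² = 41;  v_rel·d = (-5)·(12) + (-4)·(8) = -92
41·t² + 184·t + 127 = 0  ⇒  m = (-92)² − 41·127 = 3257
m = 3257 > 0,  v_rel·d = -92 < 0  ⇒  outside

inside=no margin=3257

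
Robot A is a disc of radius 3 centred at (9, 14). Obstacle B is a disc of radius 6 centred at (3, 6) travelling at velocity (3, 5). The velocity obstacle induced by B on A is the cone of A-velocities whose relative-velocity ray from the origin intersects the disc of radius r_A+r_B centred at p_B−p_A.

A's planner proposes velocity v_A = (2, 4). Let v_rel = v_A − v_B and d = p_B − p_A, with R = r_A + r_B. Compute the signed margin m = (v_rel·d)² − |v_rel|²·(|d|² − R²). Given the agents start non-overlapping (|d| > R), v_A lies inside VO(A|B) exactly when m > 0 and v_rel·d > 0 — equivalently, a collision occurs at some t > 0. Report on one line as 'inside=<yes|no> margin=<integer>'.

d = (-6, -8),  |d|² = 100;  R = 3+6 = 9,  c = 100−9² = 19
v_rel = (-1, -1),  |v_rel|² = 2;  v_rel·d = (-1)·(-6) + (-1)·(-8) = 14
2·t² − 28·t + 19 = 0  ⇒  m = 14² − 2·19 = 158
m = 158 > 0,  v_rel·d = 14 > 0  ⇒  inside

inside=yes margin=158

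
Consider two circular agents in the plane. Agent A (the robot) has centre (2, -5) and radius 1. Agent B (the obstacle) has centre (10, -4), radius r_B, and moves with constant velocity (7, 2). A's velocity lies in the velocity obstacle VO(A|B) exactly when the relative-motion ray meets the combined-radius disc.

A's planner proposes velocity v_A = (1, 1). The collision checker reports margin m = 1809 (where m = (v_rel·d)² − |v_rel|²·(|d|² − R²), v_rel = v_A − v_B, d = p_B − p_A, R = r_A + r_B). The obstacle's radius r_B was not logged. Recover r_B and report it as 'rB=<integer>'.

m = 1809
d = (8, 1);  v_rel = (-6, -1),  |v_rel|² = 37
v_rel×d = (-6)·(1) − (-1)·(8) = 2
since m = R²·37 − 2²:  R² = (4 + 1809) / 37 = 49
R = √49 = 7  ⇒  r_B = 7 − 1 = 6

rB=6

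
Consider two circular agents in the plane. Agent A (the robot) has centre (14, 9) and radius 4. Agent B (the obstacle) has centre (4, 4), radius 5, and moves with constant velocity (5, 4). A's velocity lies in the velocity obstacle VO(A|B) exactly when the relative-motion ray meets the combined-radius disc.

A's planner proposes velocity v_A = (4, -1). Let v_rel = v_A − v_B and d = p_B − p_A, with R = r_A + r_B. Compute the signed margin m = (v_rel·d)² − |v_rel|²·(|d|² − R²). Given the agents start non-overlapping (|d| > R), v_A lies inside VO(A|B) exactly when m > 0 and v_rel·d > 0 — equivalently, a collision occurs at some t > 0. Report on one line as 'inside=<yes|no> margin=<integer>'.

d = (-10, -5),  |d|² = 125;  R = 4+5 = 9,  c = 125−9² = 44
v_rel = (-1, -5),  |v_rel|² = 26;  v_rel·d = (-1)·(-10) + (-5)·(-5) = 35
26·t² − 70·t + 44 = 0  ⇒  m = 35² − 26·44 = 81
m = 81 > 0,  v_rel·d = 35 > 0  ⇒  inside

inside=yes margin=81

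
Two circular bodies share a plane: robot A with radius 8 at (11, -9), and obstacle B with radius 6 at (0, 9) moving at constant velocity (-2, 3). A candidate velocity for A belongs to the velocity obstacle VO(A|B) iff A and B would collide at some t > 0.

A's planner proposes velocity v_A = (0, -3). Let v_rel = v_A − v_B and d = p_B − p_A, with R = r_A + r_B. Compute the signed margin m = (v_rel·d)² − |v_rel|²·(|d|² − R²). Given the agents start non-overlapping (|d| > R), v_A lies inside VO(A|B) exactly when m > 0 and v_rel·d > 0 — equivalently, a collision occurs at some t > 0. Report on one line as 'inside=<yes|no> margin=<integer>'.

d = (-11, 18),  |d|² = 445;  R = 8+6 = 14,  c = 445−14² = 249
v_rel = (2, -6),  |v_rel|² = 40;  v_rel·d = (2)·(-11) + (-6)·(18) = -130
40·t² + 260·t + 249 = 0  ⇒  m = (-130)² − 40·249 = 6940
m = 6940 > 0,  v_rel·d = -130 < 0  ⇒  outside

inside=no margin=6940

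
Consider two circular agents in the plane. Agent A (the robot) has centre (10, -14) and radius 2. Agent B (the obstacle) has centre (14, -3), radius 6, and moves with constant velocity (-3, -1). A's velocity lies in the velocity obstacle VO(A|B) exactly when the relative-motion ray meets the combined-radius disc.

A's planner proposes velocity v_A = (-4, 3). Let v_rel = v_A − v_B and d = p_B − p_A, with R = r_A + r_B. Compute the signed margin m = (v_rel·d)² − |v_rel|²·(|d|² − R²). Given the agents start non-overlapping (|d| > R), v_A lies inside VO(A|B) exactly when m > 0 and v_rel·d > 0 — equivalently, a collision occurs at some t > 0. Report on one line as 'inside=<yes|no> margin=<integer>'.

d = (4, 11),  |d|² = 137;  R = 2+6 = 8,  c = 137−8² = 73
v_rel = (-1, 4),  |v_rel|² = 17;  v_rel·d = (-1)·(4) + (4)·(11) = 40
17·t² − 80·t + 73 = 0  ⇒  m = 40² − 17·73 = 359
m = 359 > 0,  v_rel·d = 40 > 0  ⇒  inside

inside=yes margin=359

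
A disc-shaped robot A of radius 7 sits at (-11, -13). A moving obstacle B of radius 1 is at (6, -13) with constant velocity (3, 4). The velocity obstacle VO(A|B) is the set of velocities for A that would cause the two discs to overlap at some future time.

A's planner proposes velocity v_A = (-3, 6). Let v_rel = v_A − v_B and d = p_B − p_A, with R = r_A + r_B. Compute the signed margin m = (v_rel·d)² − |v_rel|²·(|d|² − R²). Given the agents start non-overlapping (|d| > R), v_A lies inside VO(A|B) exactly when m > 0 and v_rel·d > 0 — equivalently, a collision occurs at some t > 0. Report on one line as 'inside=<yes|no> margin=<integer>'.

d = (17, 0),  |d|² = 289;  R = 7+1 = 8,  c = 289−8² = 225
v_rel = (-6, 2),  |v_rel|² = 40;  v_rel·d = (-6)·(17) + (2)·(0) = -102
40·t² + 204·t + 225 = 0  ⇒  m = (-102)² − 40·225 = 1404
m = 1404 > 0,  v_rel·d = -102 < 0  ⇒  outside

inside=no margin=1404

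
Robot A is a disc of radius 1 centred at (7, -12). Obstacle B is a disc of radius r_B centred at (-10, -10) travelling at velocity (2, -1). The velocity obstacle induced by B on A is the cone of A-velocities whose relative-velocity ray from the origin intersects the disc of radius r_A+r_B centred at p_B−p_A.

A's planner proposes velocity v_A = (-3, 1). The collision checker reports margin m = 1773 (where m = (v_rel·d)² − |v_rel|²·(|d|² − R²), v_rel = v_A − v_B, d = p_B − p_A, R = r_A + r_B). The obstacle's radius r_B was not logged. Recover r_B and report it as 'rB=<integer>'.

m = 1773
d = (-17, 2);  v_rel = (-5, 2),  |v_rel|² = 29
v_rel×d = (-5)·(2) − (2)·(-17) = 24
since m = R²·29 − 24²:  R² = (576 + 1773) / 29 = 81
R = √81 = 9  ⇒  r_B = 9 − 1 = 8

rB=8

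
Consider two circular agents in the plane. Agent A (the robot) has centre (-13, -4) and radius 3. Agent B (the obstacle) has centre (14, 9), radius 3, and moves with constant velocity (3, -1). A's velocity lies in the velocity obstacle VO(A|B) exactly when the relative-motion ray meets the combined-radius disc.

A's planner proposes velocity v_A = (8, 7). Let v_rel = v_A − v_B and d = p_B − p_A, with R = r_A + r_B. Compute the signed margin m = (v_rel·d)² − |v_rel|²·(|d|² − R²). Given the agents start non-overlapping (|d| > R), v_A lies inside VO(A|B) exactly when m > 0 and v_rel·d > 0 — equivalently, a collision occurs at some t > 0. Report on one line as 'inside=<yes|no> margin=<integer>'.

d = (27, 13),  |d|² = 898;  R = 3+3 = 6,  c = 898−6² = 862
v_rel = (5, 8),  |v_rel|² = 89;  v_rel·d = (5)·(27) + (8)·(13) = 239
89·t² − 478·t + 862 = 0  ⇒  m = 239² − 89·862 = -19597
m = -19597 < 0,  v_rel·d = 239 > 0  ⇒  outside

inside=no margin=-19597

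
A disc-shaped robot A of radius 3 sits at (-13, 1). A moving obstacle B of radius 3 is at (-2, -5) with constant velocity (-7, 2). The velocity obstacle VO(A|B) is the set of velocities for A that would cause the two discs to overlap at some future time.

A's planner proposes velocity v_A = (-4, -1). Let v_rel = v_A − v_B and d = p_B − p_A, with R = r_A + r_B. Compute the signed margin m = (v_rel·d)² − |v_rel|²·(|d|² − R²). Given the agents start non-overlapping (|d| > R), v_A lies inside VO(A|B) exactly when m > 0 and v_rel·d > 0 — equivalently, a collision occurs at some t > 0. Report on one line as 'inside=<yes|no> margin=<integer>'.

d = (11, -6),  |d|² = 157;  R = 3+3 = 6,  c = 157−6² = 121
v_rel = (3, -3),  |v_rel|² = 18;  v_rel·d = (3)·(11) + (-3)·(-6) = 51
18·t² − 102·t + 121 = 0  ⇒  m = 51² − 18·121 = 423
m = 423 > 0,  v_rel·d = 51 > 0  ⇒  inside

inside=yes margin=423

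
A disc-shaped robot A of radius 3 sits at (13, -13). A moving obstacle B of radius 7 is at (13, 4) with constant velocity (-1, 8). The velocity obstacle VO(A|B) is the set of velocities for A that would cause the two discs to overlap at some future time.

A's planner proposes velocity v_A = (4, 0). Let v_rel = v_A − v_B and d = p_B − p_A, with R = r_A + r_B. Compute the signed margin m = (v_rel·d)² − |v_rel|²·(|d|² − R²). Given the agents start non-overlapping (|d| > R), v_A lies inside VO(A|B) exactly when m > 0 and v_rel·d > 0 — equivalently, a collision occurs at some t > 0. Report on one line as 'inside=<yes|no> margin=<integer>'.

d = (0, 17),  |d|² = 289;  R = 3+7 = 10,  c = 289−10² = 189
v_rel = (5, -8),  |v_rel|² = 89;  v_rel·d = (5)·(0) + (-8)·(17) = -136
89·t² + 272·t + 189 = 0  ⇒  m = (-136)² − 89·189 = 1675
m = 1675 > 0,  v_rel·d = -136 < 0  ⇒  outside

inside=no margin=1675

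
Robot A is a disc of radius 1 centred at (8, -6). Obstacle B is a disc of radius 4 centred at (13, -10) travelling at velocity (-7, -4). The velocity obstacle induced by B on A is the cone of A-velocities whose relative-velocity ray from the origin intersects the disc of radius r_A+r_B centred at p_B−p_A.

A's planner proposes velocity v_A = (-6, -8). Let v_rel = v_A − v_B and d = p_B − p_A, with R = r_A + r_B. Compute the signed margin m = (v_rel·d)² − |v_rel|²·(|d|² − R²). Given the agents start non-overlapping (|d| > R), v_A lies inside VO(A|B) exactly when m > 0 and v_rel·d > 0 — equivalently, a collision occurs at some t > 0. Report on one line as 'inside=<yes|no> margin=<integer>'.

d = (5, -4),  |d|² = 41;  R = 1+4 = 5,  c = 41−5² = 16
v_rel = (1, -4),  |v_rel|² = 17;  v_rel·d = (1)·(5) + (-4)·(-4) = 21
17·t² − 42·t + 16 = 0  ⇒  m = 21² − 17·16 = 169
m = 169 > 0,  v_rel·d = 21 > 0  ⇒  inside

inside=yes margin=169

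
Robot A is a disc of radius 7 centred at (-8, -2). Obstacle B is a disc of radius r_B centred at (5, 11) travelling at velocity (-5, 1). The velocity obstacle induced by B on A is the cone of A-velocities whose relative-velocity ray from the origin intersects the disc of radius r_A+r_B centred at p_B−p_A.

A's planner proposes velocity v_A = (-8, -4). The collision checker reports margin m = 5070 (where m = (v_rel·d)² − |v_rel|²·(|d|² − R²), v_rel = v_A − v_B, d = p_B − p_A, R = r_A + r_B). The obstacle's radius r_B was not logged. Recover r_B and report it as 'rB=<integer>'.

m = 5070
d = (13, 13);  v_rel = (-3, -5),  |v_rel|² = 34
v_rel×d = (-3)·(13) − (-5)·(13) = 26
since m = R²·34 − 26²:  R² = (676 + 5070) / 34 = 169
R = √169 = 13  ⇒  r_B = 13 − 7 = 6

rB=6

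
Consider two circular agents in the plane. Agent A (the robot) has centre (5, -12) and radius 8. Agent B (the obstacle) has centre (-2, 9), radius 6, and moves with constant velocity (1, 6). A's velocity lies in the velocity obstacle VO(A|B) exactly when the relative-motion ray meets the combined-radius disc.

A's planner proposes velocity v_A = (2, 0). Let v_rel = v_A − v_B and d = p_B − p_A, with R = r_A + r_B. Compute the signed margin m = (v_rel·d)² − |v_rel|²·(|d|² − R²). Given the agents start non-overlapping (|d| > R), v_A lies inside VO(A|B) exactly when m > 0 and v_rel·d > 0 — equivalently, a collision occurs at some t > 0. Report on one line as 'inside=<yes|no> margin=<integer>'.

d = (-7, 21),  |d|² = 490;  R = 8+6 = 14,  c = 490−14² = 294
v_rel = (1, -6),  |v_rel|² = 37;  v_rel·d = (1)·(-7) + (-6)·(21) = -133
37·t² + 266·t + 294 = 0  ⇒  m = (-133)² − 37·294 = 6811
m = 6811 > 0,  v_rel·d = -133 < 0  ⇒  outside

inside=no margin=6811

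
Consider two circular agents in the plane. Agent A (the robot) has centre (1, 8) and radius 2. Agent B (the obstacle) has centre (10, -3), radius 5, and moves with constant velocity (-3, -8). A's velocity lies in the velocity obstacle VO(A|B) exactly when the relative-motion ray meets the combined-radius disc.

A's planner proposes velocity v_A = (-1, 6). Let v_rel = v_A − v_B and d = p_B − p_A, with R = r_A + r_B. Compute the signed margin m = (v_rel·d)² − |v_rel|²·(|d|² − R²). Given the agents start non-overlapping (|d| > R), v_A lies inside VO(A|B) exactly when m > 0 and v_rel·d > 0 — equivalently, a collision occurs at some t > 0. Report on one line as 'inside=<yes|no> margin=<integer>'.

d = (9, -11),  |d|² = 202;  R = 2+5 = 7,  c = 202−7² = 153
v_rel = (2, 14),  |v_rel|² = 200;  v_rel·d = (2)·(9) + (14)·(-11) = -136
200·t² + 272·t + 153 = 0  ⇒  m = (-136)² − 200·153 = -12104
m = -12104 < 0,  v_rel·d = -136 < 0  ⇒  outside

inside=no margin=-12104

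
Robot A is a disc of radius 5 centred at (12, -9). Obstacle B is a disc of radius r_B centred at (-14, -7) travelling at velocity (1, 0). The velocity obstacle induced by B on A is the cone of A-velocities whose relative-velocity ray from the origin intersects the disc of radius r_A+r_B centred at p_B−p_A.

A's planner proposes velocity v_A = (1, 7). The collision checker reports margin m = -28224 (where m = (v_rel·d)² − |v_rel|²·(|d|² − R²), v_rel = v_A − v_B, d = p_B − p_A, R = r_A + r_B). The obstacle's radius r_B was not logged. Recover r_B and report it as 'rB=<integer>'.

m = -28224
d = (-26, 2);  v_rel = (0, 7),  |v_rel|² = 49
v_rel×d = (0)·(2) − (7)·(-26) = 182
since m = R²·49 − 182²:  R² = (33124 + -28224) / 49 = 100
R = √100 = 10  ⇒  r_B = 10 − 5 = 5

rB=5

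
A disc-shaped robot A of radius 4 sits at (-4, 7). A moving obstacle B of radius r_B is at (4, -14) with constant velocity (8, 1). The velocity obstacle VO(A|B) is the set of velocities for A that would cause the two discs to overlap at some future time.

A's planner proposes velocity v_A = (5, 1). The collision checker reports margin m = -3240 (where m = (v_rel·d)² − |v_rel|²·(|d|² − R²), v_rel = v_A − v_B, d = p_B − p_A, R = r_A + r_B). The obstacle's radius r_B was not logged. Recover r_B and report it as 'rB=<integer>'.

m = -3240
d = (8, -21);  v_rel = (-3, 0),  |v_rel|² = 9
v_rel×d = (-3)·(-21) − (0)·(8) = 63
since m = R²·9 − 63²:  R² = (3969 + -3240) / 9 = 81
R = √81 = 9  ⇒  r_B = 9 − 4 = 5

rB=5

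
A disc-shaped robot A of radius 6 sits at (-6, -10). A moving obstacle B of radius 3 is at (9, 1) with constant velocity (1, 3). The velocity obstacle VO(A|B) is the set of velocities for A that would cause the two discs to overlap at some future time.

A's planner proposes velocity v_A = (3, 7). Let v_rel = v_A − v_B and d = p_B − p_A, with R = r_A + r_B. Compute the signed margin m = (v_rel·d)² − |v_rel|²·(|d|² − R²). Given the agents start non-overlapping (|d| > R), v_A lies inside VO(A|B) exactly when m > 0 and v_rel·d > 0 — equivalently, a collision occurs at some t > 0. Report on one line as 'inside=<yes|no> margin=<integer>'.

d = (15, 11),  |d|² = 346;  R = 6+3 = 9,  c = 346−9² = 265
v_rel = (2, 4),  |v_rel|² = 20;  v_rel·d = (2)·(15) + (4)·(11) = 74
20·t² − 148·t + 265 = 0  ⇒  m = 74² − 20·265 = 176
m = 176 > 0,  v_rel·d = 74 > 0  ⇒  inside

inside=yes margin=176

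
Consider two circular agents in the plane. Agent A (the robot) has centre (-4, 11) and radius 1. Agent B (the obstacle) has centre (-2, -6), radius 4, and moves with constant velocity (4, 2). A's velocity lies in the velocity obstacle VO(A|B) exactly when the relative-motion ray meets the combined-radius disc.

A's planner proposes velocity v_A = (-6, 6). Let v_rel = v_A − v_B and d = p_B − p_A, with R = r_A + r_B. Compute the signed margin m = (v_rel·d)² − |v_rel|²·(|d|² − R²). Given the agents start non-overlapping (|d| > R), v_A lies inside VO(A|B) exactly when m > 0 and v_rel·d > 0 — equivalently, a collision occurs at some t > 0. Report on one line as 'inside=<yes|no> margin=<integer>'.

d = (2, -17),  |d|² = 293;  R = 1+4 = 5,  c = 293−5² = 268
v_rel = (-10, 4),  |v_rel|² = 116;  v_rel·d = (-10)·(2) + (4)·(-17) = -88
116·t² + 176·t + 268 = 0  ⇒  m = (-88)² − 116·268 = -23344
m = -23344 < 0,  v_rel·d = -88 < 0  ⇒  outside

inside=no margin=-23344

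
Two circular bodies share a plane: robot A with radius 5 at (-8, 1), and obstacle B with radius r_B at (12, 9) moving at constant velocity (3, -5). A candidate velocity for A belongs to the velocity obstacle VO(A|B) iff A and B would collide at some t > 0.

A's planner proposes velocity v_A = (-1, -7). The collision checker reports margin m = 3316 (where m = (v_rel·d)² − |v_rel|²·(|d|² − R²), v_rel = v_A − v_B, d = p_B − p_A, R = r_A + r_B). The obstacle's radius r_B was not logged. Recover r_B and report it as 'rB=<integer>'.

m = 3316
d = (20, 8);  v_rel = (-4, -2),  |v_rel|² = 20
v_rel×d = (-4)·(8) − (-2)·(20) = 8
since m = R²·20 − 8²:  R² = (64 + 3316) / 20 = 169
R = √169 = 13  ⇒  r_B = 13 − 5 = 8

rB=8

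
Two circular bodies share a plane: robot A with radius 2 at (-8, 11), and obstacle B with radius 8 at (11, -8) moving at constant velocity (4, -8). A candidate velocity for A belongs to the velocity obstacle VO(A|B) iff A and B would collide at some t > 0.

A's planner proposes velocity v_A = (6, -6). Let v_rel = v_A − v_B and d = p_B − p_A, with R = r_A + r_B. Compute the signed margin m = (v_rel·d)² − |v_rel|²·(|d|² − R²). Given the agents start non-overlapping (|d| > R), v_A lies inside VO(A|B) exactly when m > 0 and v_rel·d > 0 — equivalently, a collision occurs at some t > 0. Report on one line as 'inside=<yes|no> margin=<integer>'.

d = (19, -19),  |d|² = 722;  R = 2+8 = 10,  c = 722−10² = 622
v_rel = (2, 2),  |v_rel|² = 8;  v_rel·d = (2)·(19) + (2)·(-19) = 0
8·t² − 0·t + 622 = 0  ⇒  m = 0² − 8·622 = -4976
m = -4976 < 0,  v_rel·d = 0 = 0  ⇒  outside

inside=no margin=-4976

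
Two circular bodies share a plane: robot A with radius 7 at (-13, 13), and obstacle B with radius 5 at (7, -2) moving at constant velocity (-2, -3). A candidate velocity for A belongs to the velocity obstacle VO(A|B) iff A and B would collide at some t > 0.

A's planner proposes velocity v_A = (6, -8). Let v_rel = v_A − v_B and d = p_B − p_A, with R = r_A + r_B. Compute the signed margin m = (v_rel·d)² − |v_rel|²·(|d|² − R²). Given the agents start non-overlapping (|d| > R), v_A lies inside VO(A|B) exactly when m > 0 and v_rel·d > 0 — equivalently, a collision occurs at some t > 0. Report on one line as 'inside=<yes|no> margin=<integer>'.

d = (20, -15),  |d|² = 625;  R = 7+5 = 12,  c = 625−12² = 481
v_rel = (8, -5),  |v_rel|² = 89;  v_rel·d = (8)·(20) + (-5)·(-15) = 235
89·t² − 470·t + 481 = 0  ⇒  m = 235² − 89·481 = 12416
m = 12416 > 0,  v_rel·d = 235 > 0  ⇒  inside

inside=yes margin=12416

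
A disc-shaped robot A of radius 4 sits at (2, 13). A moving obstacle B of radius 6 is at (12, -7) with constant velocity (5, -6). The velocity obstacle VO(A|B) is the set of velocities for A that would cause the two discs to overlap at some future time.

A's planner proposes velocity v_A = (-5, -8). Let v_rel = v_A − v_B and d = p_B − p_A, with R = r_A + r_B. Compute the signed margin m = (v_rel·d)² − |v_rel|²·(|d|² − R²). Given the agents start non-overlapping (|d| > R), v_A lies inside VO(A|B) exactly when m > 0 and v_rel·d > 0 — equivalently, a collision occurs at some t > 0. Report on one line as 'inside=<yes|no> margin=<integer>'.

d = (10, -20),  |d|² = 500;  R = 4+6 = 10,  c = 500−10² = 400
v_rel = (-10, -2),  |v_rel|² = 104;  v_rel·d = (-10)·(10) + (-2)·(-20) = -60
104·t² + 120·t + 400 = 0  ⇒  m = (-60)² − 104·400 = -38000
m = -38000 < 0,  v_rel·d = -60 < 0  ⇒  outside

inside=no margin=-38000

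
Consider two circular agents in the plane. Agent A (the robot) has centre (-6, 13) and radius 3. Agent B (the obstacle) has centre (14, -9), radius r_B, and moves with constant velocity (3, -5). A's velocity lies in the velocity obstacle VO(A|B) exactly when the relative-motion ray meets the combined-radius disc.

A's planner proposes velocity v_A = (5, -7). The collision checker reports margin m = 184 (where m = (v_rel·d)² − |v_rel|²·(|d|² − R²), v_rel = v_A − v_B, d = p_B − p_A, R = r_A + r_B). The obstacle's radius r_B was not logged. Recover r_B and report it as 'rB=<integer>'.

m = 184
d = (20, -22);  v_rel = (2, -2),  |v_rel|² = 8
v_rel×d = (2)·(-22) − (-2)·(20) = -4
since m = R²·8 − (-4)²:  R² = (16 + 184) / 8 = 25
R = √25 = 5  ⇒  r_B = 5 − 3 = 2

rB=2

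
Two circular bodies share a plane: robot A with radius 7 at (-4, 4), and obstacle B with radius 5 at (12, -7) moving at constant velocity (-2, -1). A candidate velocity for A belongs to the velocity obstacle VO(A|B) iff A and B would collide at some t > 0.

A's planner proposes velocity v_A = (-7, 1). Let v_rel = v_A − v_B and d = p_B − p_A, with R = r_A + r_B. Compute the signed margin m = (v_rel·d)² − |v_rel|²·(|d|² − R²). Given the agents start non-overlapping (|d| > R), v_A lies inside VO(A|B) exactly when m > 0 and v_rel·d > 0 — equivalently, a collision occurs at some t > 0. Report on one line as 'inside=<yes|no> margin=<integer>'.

d = (16, -11),  |d|² = 377;  R = 7+5 = 12,  c = 377−12² = 233
v_rel = (-5, 2),  |v_rel|² = 29;  v_rel·d = (-5)·(16) + (2)·(-11) = -102
29·t² + 204·t + 233 = 0  ⇒  m = (-102)² − 29·233 = 3647
m = 3647 > 0,  v_rel·d = -102 < 0  ⇒  outside

inside=no margin=3647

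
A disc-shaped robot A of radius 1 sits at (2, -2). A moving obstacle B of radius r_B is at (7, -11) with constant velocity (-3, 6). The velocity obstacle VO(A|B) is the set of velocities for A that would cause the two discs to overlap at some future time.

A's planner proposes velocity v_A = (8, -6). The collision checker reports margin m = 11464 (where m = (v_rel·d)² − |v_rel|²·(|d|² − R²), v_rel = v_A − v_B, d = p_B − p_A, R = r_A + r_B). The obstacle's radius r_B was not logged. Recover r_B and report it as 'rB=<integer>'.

m = 11464
d = (5, -9);  v_rel = (11, -12),  |v_rel|² = 265
v_rel×d = (11)·(-9) − (-12)·(5) = -39
since m = R²·265 − (-39)²:  R² = (1521 + 11464) / 265 = 49
R = √49 = 7  ⇒  r_B = 7 − 1 = 6

rB=6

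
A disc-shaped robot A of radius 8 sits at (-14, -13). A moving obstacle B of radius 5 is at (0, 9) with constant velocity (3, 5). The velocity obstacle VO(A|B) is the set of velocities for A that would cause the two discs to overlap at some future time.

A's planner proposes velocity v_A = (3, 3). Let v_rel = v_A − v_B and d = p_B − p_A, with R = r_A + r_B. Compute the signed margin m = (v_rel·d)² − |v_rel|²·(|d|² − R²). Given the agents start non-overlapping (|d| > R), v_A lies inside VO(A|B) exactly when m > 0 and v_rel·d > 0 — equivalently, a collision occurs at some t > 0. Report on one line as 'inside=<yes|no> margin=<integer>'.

d = (14, 22),  |d|² = 680;  R = 8+5 = 13,  c = 680−13² = 511
v_rel = (0, -2),  |v_rel|² = 4;  v_rel·d = (0)·(14) + (-2)·(22) = -44
4·t² + 88·t + 511 = 0  ⇒  m = (-44)² − 4·511 = -108
m = -108 < 0,  v_rel·d = -44 < 0  ⇒  outside

inside=no margin=-108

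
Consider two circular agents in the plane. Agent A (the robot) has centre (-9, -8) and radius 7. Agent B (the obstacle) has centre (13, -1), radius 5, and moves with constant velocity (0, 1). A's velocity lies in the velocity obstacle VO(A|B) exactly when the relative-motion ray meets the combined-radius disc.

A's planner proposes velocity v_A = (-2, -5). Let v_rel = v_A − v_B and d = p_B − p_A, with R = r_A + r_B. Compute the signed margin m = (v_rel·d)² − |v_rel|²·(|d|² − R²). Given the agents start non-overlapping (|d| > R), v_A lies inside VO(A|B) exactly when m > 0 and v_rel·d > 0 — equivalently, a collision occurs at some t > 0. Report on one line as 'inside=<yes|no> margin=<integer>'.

d = (22, 7),  |d|² = 533;  R = 7+5 = 12,  c = 533−12² = 389
v_rel = (-2, -6),  |v_rel|² = 40;  v_rel·d = (-2)·(22) + (-6)·(7) = -86
40·t² + 172·t + 389 = 0  ⇒  m = (-86)² − 40·389 = -8164
m = -8164 < 0,  v_rel·d = -86 < 0  ⇒  outside

inside=no margin=-8164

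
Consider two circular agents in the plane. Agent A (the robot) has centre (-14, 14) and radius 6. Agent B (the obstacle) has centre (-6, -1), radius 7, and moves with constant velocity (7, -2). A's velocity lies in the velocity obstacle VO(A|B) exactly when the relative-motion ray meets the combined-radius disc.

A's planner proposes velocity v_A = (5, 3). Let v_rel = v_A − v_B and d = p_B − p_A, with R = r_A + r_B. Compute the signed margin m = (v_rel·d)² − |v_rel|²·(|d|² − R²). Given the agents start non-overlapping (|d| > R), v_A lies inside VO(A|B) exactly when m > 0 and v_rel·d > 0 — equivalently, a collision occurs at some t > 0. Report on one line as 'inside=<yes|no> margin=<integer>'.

d = (8, -15),  |d|² = 289;  R = 6+7 = 13,  c = 289−13² = 120
v_rel = (-2, 5),  |v_rel|² = 29;  v_rel·d = (-2)·(8) + (5)·(-15) = -91
29·t² + 182·t + 120 = 0  ⇒  m = (-91)² − 29·120 = 4801
m = 4801 > 0,  v_rel·d = -91 < 0  ⇒  outside

inside=no margin=4801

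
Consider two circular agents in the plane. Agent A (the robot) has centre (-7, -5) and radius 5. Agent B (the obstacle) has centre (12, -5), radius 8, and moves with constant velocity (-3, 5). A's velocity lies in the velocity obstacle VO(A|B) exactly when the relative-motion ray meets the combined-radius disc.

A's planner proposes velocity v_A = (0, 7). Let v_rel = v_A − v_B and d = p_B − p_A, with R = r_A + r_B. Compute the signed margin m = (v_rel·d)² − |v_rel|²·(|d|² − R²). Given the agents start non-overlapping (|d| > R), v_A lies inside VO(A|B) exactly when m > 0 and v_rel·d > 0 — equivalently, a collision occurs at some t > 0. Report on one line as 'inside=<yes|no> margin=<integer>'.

d = (19, 0),  |d|² = 361;  R = 5+8 = 13,  c = 361−13² = 192
v_rel = (3, 2),  |v_rel|² = 13;  v_rel·d = (3)·(19) + (2)·(0) = 57
13·t² − 114·t + 192 = 0  ⇒  m = 57² − 13·192 = 753
m = 753 > 0,  v_rel·d = 57 > 0  ⇒  inside

inside=yes margin=753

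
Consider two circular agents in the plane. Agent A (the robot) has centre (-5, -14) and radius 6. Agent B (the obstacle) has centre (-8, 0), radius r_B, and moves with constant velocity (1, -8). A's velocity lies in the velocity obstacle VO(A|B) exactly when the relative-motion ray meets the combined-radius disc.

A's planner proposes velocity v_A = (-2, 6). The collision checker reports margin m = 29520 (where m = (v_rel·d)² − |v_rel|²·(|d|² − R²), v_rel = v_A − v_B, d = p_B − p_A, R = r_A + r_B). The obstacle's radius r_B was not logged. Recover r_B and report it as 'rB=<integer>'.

m = 29520
d = (-3, 14);  v_rel = (-3, 14),  |v_rel|² = 205
v_rel×d = (-3)·(14) − (14)·(-3) = 0
since m = R²·205 − 0²:  R² = (0 + 29520) / 205 = 144
R = √144 = 12  ⇒  r_B = 12 − 6 = 6

rB=6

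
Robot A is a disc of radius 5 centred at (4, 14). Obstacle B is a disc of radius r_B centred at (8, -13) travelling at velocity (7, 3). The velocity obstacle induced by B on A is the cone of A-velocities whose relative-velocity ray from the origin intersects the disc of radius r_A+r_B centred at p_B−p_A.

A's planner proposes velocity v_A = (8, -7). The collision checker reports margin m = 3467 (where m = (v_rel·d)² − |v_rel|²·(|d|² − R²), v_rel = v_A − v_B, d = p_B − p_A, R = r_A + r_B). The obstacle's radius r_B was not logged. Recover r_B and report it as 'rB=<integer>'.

m = 3467
d = (4, -27);  v_rel = (1, -10),  |v_rel|² = 101
v_rel×d = (1)·(-27) − (-10)·(4) = 13
since m = R²·101 − 13²:  R² = (169 + 3467) / 101 = 36
R = √36 = 6  ⇒  r_B = 6 − 5 = 1

rB=1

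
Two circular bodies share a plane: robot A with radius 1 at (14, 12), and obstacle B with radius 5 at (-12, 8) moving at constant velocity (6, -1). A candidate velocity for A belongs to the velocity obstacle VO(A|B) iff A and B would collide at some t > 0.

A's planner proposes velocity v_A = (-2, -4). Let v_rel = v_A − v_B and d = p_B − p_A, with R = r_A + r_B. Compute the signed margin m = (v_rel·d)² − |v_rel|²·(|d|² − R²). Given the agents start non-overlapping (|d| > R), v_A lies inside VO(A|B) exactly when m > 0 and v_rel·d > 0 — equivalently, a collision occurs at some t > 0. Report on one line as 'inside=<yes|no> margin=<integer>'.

d = (-26, -4),  |d|² = 692;  R = 1+5 = 6,  c = 692−6² = 656
v_rel = (-8, -3),  |v_rel|² = 73;  v_rel·d = (-8)·(-26) + (-3)·(-4) = 220
73·t² − 440·t + 656 = 0  ⇒  m = 220² − 73·656 = 512
m = 512 > 0,  v_rel·d = 220 > 0  ⇒  inside

inside=yes margin=512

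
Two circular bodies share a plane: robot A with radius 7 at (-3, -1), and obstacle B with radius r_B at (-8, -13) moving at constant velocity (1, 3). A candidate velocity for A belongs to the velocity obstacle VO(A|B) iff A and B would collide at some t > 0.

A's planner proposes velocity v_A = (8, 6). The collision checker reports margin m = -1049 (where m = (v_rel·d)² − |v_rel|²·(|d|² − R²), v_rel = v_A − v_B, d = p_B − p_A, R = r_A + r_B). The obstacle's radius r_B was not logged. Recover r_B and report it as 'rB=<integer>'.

m = -1049
d = (-5, -12);  v_rel = (7, 3),  |v_rel|² = 58
v_rel×d = (7)·(-12) − (3)·(-5) = -69
since m = R²·58 − (-69)²:  R² = (4761 + -1049) / 58 = 64
R = √64 = 8  ⇒  r_B = 8 − 7 = 1

rB=1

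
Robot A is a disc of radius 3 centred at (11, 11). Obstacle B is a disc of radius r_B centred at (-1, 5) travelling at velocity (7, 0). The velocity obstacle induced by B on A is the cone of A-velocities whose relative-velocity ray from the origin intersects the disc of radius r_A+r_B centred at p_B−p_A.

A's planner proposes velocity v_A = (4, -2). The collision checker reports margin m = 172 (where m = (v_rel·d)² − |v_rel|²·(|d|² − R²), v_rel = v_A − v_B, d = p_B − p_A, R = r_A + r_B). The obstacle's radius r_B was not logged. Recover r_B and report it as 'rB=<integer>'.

m = 172
d = (-12, -6);  v_rel = (-3, -2),  |v_rel|² = 13
v_rel×d = (-3)·(-6) − (-2)·(-12) = -6
since m = R²·13 − (-6)²:  R² = (36 + 172) / 13 = 16
R = √16 = 4  ⇒  r_B = 4 − 3 = 1

rB=1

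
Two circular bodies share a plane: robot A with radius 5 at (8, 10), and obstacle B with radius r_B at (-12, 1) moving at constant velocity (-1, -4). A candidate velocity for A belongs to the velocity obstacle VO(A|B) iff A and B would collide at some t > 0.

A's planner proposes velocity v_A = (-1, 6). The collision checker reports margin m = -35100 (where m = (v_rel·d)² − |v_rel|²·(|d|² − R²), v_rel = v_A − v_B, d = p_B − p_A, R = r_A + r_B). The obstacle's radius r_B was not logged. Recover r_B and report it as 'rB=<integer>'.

m = -35100
d = (-20, -9);  v_rel = (0, 10),  |v_rel|² = 100
v_rel×d = (0)·(-9) − (10)·(-20) = 200
since m = R²·100 − 200²:  R² = (40000 + -35100) / 100 = 49
R = √49 = 7  ⇒  r_B = 7 − 5 = 2

rB=2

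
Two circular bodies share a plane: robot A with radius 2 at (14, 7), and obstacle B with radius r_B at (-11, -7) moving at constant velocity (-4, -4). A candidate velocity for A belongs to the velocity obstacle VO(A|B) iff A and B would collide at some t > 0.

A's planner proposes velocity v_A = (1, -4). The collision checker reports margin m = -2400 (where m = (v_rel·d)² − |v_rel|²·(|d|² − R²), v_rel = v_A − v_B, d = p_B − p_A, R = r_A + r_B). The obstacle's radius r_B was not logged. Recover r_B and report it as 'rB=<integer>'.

m = -2400
d = (-25, -14);  v_rel = (5, 0),  |v_rel|² = 25
v_rel×d = (5)·(-14) − (0)·(-25) = -70
since m = R²·25 − (-70)²:  R² = (4900 + -2400) / 25 = 100
R = √100 = 10  ⇒  r_B = 10 − 2 = 8

rB=8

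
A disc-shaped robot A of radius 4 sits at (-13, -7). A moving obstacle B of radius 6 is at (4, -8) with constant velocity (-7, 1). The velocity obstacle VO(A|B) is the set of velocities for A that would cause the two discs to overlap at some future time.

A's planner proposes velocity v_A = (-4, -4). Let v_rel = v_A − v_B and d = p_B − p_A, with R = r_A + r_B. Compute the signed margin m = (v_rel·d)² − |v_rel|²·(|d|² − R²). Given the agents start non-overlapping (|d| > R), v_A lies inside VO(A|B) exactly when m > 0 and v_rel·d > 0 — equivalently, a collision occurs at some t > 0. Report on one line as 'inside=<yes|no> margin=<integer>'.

d = (17, -1),  |d|² = 290;  R = 4+6 = 10,  c = 290−10² = 190
v_rel = (3, -5),  |v_rel|² = 34;  v_rel·d = (3)·(17) + (-5)·(-1) = 56
34·t² − 112·t + 190 = 0  ⇒  m = 56² − 34·190 = -3324
m = -3324 < 0,  v_rel·d = 56 > 0  ⇒  outside

inside=no margin=-3324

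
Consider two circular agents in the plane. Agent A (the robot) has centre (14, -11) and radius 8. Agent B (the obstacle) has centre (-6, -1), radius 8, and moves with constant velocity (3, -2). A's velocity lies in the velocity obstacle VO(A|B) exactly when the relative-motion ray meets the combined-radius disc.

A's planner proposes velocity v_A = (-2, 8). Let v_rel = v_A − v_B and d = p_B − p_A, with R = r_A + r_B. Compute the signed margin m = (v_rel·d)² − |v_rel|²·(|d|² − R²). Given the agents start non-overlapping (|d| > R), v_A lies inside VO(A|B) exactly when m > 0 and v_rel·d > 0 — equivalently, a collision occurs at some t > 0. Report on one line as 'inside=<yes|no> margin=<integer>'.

d = (-20, 10),  |d|² = 500;  R = 8+8 = 16,  c = 500−16² = 244
v_rel = (-5, 10),  |v_rel|² = 125;  v_rel·d = (-5)·(-20) + (10)·(10) = 200
125·t² − 400·t + 244 = 0  ⇒  m = 200² − 125·244 = 9500
m = 9500 > 0,  v_rel·d = 200 > 0  ⇒  inside

inside=yes margin=9500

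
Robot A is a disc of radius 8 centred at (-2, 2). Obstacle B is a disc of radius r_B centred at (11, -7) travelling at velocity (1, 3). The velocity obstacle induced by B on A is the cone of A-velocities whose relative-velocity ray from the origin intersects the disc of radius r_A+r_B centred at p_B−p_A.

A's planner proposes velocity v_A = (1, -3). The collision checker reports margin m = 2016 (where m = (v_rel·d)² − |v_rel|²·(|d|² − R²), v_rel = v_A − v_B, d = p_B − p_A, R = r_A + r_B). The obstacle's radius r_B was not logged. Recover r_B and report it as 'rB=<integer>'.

m = 2016
d = (13, -9);  v_rel = (0, -6),  |v_rel|² = 36
v_rel×d = (0)·(-9) − (-6)·(13) = 78
since m = R²·36 − 78²:  R² = (6084 + 2016) / 36 = 225
R = √225 = 15  ⇒  r_B = 15 − 8 = 7

rB=7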